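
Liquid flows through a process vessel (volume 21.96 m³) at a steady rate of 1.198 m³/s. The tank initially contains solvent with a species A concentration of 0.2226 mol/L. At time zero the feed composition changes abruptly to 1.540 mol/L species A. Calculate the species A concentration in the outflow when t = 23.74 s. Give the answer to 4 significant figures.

1.179 mol/L

Species balance on the tank: V dC/dt = Q(C_in − C).
Time constant τ = V/Q = 21.96/1.198 = 18.3306 s.
This is linear first-order; C(t) = C_in + (C₀ − C_in) e^(−t/τ).
C(23.74) = 1.540 + (0.2226 − 1.540)·e^(−23.74/18.3306) = 1.540 + (-1.31740)·0.273869 = 1.17921 mol/L.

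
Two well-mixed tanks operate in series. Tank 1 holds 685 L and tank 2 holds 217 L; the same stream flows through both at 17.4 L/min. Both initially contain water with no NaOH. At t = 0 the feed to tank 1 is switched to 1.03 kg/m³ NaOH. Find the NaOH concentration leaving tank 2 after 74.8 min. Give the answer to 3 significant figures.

0.806 kg/m³

Time constants: τᵢ = Vᵢ/Q for each well-mixed tank.
τ₁ = 685/17.4 = 39.368 min; τ₂ = 217/17.4 = 12.471 min.
Tank 1: C₁ = C_in(1 − e^(−t/τ₁)). Tank 2 (τ₁ ≠ τ₂): C₂ = C_in[1 − (τ₁ e^(−t/τ₁) − τ₂ e^(−t/τ₂))/(τ₁ − τ₂)].
At t = 74.8: e^(−t/τ₁) = 0.14956, e^(−t/τ₂) = 0.0024842.
C₂ = 1.03·[1 − (39.368·0.14956 − 12.471·0.0024842)/(26.897)] = 1.03·0.78224 = 0.80571 kg/m³.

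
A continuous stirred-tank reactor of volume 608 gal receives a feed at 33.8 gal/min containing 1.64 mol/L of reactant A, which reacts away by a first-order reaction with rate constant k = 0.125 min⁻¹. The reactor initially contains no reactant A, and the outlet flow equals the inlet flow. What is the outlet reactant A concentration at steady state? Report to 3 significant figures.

0.505 mol/L

Accumulation = in − out − consumed: V dC/dt = Q C_in − Q C − k V C.
At steady state: 0 = Q C_in − (Q + kV) C_ss, so C_ss = Q C_in/(Q + kV).
C_ss = 33.8·1.64/(33.8 + 0.125·608) = 55.432/109.80 = 0.50485 mol/L.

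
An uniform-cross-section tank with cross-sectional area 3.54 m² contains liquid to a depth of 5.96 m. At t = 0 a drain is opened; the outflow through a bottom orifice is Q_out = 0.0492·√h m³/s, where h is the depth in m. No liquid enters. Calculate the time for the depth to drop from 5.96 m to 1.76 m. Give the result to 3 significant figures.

Mass balance (ρ constant): A dh/dt = −0.0492 √h.
∫ h^(−1/2) dh = −(0.0492/A) ∫ dt, giving 2√h = 2√h₀ − (0.0492/A) t.
t = 2A(√h₀ − √h)/0.0492 = 2·3.54·(√5.96 − √1.76)/0.0492
  = 7.0800 × (2.4413 − 1.3266) / 0.0492 = 160.40 s.

160 s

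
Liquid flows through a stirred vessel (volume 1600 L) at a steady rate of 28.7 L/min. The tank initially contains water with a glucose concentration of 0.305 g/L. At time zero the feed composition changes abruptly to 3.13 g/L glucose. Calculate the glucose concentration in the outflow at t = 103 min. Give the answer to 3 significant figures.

Mass balance on the solute (V constant): V dC/dt = Q(C_in − C).
So dC/dt = (C_in − C)/τ with τ = V/Q = 1600/28.7 = 55.749 min.
This is linear first-order; C(t) = C_in + (C₀ − C_in) e^(−t/τ).
C(103) = 3.13 + (0.305 − 3.13)·e^(−103/55.749) = 3.13 + (-2.8250)·0.15762 = 2.6847 g/L.

2.68 g/L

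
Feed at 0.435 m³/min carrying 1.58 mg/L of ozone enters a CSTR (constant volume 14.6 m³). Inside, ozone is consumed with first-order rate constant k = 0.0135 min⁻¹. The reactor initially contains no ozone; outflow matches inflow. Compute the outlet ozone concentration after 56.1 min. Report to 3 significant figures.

Species balance: V dC/dt = Q C_in − Q C − k V C.
dC/dt = (Q/V) C_in − (Q/V + k) C; effective rate a = Q/V + k = 0.029795 + 0.0135 = 0.043295 min⁻¹.
C_ss = Q C_in/(Q + kV) = 1.0873 mg/L; C(t) = C_ss + (C₀ − C_ss) e^(−a t).
C(56.1) = 1.0873 + (-1.0873)·e^(−0.043295·56.1) = 1.0873 + (-1.0873)·0.088141 = 0.99149 mg/L.

0.991 mg/L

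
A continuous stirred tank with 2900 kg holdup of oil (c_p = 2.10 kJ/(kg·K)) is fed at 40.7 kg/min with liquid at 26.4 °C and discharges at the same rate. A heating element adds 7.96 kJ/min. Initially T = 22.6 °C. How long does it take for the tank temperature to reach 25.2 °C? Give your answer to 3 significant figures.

M c_p dT/dt = ṁ c_p (T_in − T) + Q̇.
τ = M/ṁ = 71.253 min; T_ss = T_in + Q̇/(ṁ c_p) = 26.493 °C.
T(t) = T_ss + (T₀ − T_ss) e^(−t/τ). Set T = 25.2:
e^(−t/τ) = (25.2 − 26.493)/(22.6 − 26.493) = 0.33216
t = −71.253 · ln(0.33216) = 78.531 min.

78.5 min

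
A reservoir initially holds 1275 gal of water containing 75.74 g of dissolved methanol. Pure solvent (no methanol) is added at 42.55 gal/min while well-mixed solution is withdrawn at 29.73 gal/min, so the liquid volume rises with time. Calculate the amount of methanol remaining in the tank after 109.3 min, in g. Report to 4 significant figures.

13.57 g

Let m(t) be the amount of methanol. Volume: V(t) = V₀ + (Q_in − Q_out) t = 1275 + 12.8200 t; V(109.3) = 2676.23 gal.
No methanol enters, so dm/dt = −Q_out · (m/V).
Separate: dm/m = −Q_out dt/V(t) ⇒ ln(m/m₀) = −(Q_out/(Q_in−Q_out)) ln(V/V₀).
m = m₀ (V₀/V)^(Q_out/(Q_in−Q_out)) = 75.74 × (1275/2676.23)^(2.31903) = 13.5696 g.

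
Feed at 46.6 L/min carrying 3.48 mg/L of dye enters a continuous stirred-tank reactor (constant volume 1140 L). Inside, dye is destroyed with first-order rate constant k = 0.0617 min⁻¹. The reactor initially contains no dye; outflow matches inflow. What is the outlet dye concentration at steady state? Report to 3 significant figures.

Accumulation = in − out − consumed: V dC/dt = Q C_in − Q C − k V C.
Steady state (dC/dt = 0): C_ss = Q C_in/(Q + kV) = C_in/(1 + kV/Q).
C_ss = 46.6·3.48/(46.6 + 0.0617·1140) = 162.17/116.94 = 1.3868 mg/L.

1.39 mg/L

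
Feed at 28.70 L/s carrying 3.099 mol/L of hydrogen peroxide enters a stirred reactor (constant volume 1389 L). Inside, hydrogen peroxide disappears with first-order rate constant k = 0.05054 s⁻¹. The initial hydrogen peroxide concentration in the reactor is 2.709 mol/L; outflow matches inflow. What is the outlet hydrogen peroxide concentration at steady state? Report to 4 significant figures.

0.8993 mol/L

Accumulation = in − out − consumed: V dC/dt = Q C_in − Q C − k V C.
Steady state (dC/dt = 0): C_ss = Q C_in/(Q + kV) = C_in/(1 + kV/Q).
C_ss = 28.70·3.099/(28.70 + 0.05054·1389) = 88.9413/98.9001 = 0.899305 mol/L.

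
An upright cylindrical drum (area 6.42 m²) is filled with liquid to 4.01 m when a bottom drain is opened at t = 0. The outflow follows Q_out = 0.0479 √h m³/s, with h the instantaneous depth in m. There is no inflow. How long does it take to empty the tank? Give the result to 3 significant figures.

With no inflow, A dh/dt = −0.0479 √h.
Separate and integrate: 2(√h − √h₀) = −(0.0479/A) t.
Set h = 0: 2√h₀ = (0.0479/A) t_empty ⇒ t_empty = 2A√h₀/0.0479.
t_empty = 2·6.42·√4.01/0.0479 = 12.840·2.0025/0.0479 = 536.79 s.

537 s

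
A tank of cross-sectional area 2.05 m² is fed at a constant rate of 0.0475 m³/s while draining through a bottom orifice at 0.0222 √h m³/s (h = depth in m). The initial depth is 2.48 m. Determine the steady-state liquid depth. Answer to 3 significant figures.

4.58 m

Level balance: A dh/dt = 0.0475 − 0.0222 √h. Setting dh/dt = 0:
Q_in = 0.0222 √h_ss ⇒ √h_ss = 0.0475/0.0222 = 2.1396.
h_ss = 2.1396² = 4.5781 m. (Since h₀ = 2.48 m < h_ss, the level will rise toward this value.)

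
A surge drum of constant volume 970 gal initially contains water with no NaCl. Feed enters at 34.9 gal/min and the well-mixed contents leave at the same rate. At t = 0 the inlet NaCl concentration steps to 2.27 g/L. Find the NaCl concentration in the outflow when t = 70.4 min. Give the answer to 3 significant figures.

2.09 g/L

Species balance on the tank: V dC/dt = Q(C_in − C).
Rewrite as dC/dt + C/τ = C_in/τ, τ = V/Q = 27.794 min.
C approaches C_in exponentially: C(t) = C_in + (C₀ − C_in) e^(−t/τ).
C(70.4) = 2.27 + (0 − 2.27)·e^(−70.4/27.794) = 2.27 + (-2.2700)·0.079424 = 2.0897 g/L.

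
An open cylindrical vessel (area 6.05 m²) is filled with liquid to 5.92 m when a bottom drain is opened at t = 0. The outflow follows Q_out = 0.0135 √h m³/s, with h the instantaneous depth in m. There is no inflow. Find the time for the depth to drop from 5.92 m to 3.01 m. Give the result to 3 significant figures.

626 s

A dh/dt = −Q_out = −0.0135 √h.
Separate and integrate: 2(√h − √h₀) = −(0.0135/A) t.
t = 2A(√h₀ − √h)/0.0135 = 2·6.05·(√5.92 − √3.01)/0.0135
  = 12.100 × (2.4331 − 1.7349) / 0.0135 = 625.77 s.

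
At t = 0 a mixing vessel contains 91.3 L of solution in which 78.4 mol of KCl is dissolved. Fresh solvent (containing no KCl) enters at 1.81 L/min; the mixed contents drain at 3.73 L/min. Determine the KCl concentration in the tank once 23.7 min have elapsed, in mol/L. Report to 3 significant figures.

0.448 mol/L

Total volume: dV/dt = Q_in − Q_out = -1.9200 L/min, so V(t) = 91.3 − 1.9200 t and V(23.7) = 45.796 L.
Solute balance: dm/dt = 0 − Q_out C = −Q_out m/V(t).
dm/m = −Q_out dt/(V₀ − 1.9200 t); integrating gives ln(m/m₀) = −(Q_out/(Q_in−Q_out)) ln(V/V₀).
m = m₀ (V₀/V)^(Q_out/(Q_in−Q_out)) = 78.4 × (91.3/45.796)^(-1.9427) = 20.521 mol.
C = m/V = 20.521/45.796 = 0.44809 mol/L.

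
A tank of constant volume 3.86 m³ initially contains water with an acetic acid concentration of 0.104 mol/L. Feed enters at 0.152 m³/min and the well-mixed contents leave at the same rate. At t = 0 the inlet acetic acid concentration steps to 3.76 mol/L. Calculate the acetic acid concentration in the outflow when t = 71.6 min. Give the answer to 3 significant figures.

3.54 mol/L

Mass balance on the solute (V constant): V dC/dt = Q(C_in − C).
Time constant τ = V/Q = 3.86/0.152 = 25.395 min.
This is linear first-order; C(t) = C_in + (C₀ − C_in) e^(−t/τ).
C(71.6) = 3.76 + (0.104 − 3.76)·e^(−71.6/25.395) = 3.76 + (-3.6560)·0.059637 = 3.5420 mol/L.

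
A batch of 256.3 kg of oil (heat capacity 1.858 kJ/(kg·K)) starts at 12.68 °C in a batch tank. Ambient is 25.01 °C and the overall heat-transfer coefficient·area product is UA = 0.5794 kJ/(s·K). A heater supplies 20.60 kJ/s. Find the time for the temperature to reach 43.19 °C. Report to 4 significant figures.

Heat balance on the well-mixed liquid: M c_p dT/dt = −UA(T − T_amb) + Q̇.
τ = M c_p/UA = 821.894 s; T_ss = T_amb + Q̇/UA = 25.01 + 20.60/0.5794 = 60.5640 °C.
T(t) = T_ss + (T₀ − T_ss)e^(−t/τ); set T = 43.19:
t = −τ ln[(T − T_ss)/(T₀ − T_ss)] = −821.894 · ln(0.362835) = 833.241 s.

833.2 s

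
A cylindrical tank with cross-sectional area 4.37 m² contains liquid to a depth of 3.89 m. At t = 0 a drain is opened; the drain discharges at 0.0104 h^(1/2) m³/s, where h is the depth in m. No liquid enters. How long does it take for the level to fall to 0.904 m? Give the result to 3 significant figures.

858 s

A dh/dt = −Q_out = −0.0104 √h.
This is separable: 2 d(√h)/dt = −0.0104/A, so √h = √h₀ − (0.0104/(2A)) t.
t = 2A(√h₀ − √h)/0.0104 = 2·4.37·(√3.89 − √0.904)/0.0104
  = 8.7400 × (1.9723 − 0.95079) / 0.0104 = 858.47 s.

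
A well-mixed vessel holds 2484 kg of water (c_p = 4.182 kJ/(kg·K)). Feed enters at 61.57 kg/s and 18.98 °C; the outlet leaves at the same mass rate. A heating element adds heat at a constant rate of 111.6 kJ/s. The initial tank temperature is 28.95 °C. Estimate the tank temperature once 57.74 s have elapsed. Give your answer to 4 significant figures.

21.69 °C

M c_p dT/dt = ṁ c_p (T_in − T) + Q̇.
Rearrange: dT/dt = (T_ss − T)/τ with τ = M/ṁ = 40.3443 s and T_ss = T_in + Q̇/(ṁ c_p) = 19.4134 °C.
Solution: T(t) = T_ss + (T₀ − T_ss) e^(−t/τ).
T(57.74) = 19.4134 + (9.53658)·e^(−57.74/40.3443) = 19.4134 + (9.53658)·0.239027 = 21.6929 °C.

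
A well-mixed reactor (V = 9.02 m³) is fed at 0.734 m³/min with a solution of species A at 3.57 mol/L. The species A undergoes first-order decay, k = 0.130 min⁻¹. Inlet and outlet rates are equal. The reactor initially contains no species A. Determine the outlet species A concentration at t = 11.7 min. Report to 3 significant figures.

1.26 mol/L

V dC/dt = Q(C_in − C) − k V C.
dC/dt = (Q/V) C_in − (Q/V + k) C; effective rate a = Q/V + k = 0.081375 + 0.130 = 0.21137 min⁻¹.
C_ss = Q C_in/(Q + kV) = 1.3744 mol/L; C(t) = C_ss + (C₀ − C_ss) e^(−a t).
C(11.7) = 1.3744 + (-1.3744)·e^(−0.21137·11.7) = 1.3744 + (-1.3744)·0.084324 = 1.2585 mol/L.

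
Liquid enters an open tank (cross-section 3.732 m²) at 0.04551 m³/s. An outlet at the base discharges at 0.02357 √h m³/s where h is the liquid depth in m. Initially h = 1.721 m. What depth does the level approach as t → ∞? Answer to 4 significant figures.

3.728 m

Volume balance on the tank: A dh/dt = Q_in − 0.02357 √h. At steady state dh/dt = 0:
Q_in = 0.02357 √h_ss ⇒ √h_ss = 0.04551/0.02357 = 1.93084.
h_ss = 1.93084² = 3.72816 m. (Since h₀ = 1.721 m < h_ss, the level will rise toward this value.)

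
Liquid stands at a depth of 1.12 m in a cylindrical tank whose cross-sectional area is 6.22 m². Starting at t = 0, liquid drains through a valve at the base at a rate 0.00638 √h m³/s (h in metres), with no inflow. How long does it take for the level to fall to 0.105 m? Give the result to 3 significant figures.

Volume balance on the tank: A dh/dt = −0.00638 √h.
∫ h^(−1/2) dh = −(0.00638/A) ∫ dt, giving 2√h = 2√h₀ − (0.00638/A) t.
t = 2A(√h₀ − √h)/0.00638 = 2·6.22·(√1.12 − √0.105)/0.00638
  = 12.440 × (1.0583 − 0.32404) / 0.00638 = 1431.7 s.

1430 s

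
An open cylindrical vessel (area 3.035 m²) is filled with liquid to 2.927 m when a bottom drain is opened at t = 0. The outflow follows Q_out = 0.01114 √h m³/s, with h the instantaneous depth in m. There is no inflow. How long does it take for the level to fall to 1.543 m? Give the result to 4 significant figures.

A dh/dt = −Q_out = −0.01114 √h.
∫ h^(−1/2) dh = −(0.01114/A) ∫ dt, giving 2√h = 2√h₀ − (0.01114/A) t.
t = 2A(√h₀ − √h)/0.01114 = 2·3.035·(√2.927 − √1.543)/0.01114
  = 6.07000 × (1.71085 − 1.24218) / 0.01114 = 255.372 s.

255.4 s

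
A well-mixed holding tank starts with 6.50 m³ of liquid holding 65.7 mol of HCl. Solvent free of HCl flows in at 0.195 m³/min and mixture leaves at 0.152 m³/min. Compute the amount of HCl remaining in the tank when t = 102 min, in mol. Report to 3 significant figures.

Total volume: dV/dt = Q_in − Q_out = 0.043000 m³/min, so V(t) = 6.50 + 0.043000 t and V(102) = 10.886 m³.
No HCl enters, so dm/dt = −Q_out · (m/V).
dm/m = −Q_out dt/(V₀ + 0.043000 t); integrating gives ln(m/m₀) = −(Q_out/(Q_in−Q_out)) ln(V/V₀).
m = m₀ (V₀/V)^(Q_out/(Q_in−Q_out)) = 65.7 × (6.50/10.886)^(3.5349) = 10.615 mol.

10.6 mol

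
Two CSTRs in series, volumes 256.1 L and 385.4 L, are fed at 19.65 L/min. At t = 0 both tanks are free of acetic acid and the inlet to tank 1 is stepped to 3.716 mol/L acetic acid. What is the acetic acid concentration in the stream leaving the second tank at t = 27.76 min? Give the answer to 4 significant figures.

1.901 mol/L

Time constants: τᵢ = Vᵢ/Q for each well-mixed tank.
τ₁ = 256.1/19.65 = 13.0331 min; τ₂ = 385.4/19.65 = 19.6132 min.
Tank 1: C₁ = C_in(1 − e^(−t/τ₁)). Tank 2 (τ₁ ≠ τ₂): C₂ = C_in[1 − (τ₁ e^(−t/τ₁) − τ₂ e^(−t/τ₂))/(τ₁ − τ₂)].
At t = 27.76: e^(−t/τ₁) = 0.118841, e^(−t/τ₂) = 0.242835.
C₂ = 3.716·[1 − (13.0331·0.118841 − 19.6132·0.242835)/(-6.58015)] = 3.716·0.511574 = 1.90101 mol/L.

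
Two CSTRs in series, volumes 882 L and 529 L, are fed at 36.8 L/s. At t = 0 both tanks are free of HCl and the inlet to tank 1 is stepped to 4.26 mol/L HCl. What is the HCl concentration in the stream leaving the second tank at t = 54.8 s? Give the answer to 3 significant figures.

3.32 mol/L

Time constants: τᵢ = Vᵢ/Q for each well-mixed tank.
τ₁ = 882/36.8 = 23.967 s; τ₂ = 529/36.8 = 14.375 s.
Tank 1: C₁ = C_in(1 − e^(−t/τ₁)). Tank 2 (τ₁ ≠ τ₂): C₂ = C_in[1 − (τ₁ e^(−t/τ₁) − τ₂ e^(−t/τ₂))/(τ₁ − τ₂)].
At t = 54.8: e^(−t/τ₁) = 0.10163, e^(−t/τ₂) = 0.022100.
C₂ = 4.26·[1 − (23.967·0.10163 − 14.375·0.022100)/(9.5924)] = 4.26·0.77919 = 3.3194 mol/L.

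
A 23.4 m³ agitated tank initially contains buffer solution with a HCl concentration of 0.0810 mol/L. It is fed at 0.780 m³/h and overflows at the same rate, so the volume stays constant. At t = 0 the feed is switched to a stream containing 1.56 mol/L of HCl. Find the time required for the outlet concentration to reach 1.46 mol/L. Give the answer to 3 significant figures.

Species balance on the tank: V dC/dt = Q(C_in − C), so τ = V/Q = 30.000 h.
C(t) = C_in + (C₀ − C_in) e^(−t/τ). Set C = 1.46 and solve for t:
e^(−t/τ) = (C − C_in)/(C₀ − C_in) = (1.46 − 1.56)/(0.0810 − 1.56) = 0.067613
t = −τ ln(…) = 30.000 × 2.6940 = 80.819 h.

80.8 h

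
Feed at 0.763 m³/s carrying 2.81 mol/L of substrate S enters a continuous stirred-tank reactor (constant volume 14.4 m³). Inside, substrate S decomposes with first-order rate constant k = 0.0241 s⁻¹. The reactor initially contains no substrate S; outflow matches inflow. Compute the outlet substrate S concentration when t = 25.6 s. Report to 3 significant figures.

Accumulation = in − out − consumed: V dC/dt = Q C_in − Q C − k V C.
dC/dt = (Q/V) C_in − (Q/V + k) C; effective rate a = Q/V + k = 0.052986 + 0.0241 = 0.077086 s⁻¹.
C_ss = Q C_in/(Q + kV) = 1.9315 mol/L; C(t) = C_ss + (C₀ − C_ss) e^(−a t).
C(25.6) = 1.9315 + (-1.9315)·e^(−0.077086·25.6) = 1.9315 + (-1.9315)·0.13898 = 1.6630 mol/L.

1.66 mol/L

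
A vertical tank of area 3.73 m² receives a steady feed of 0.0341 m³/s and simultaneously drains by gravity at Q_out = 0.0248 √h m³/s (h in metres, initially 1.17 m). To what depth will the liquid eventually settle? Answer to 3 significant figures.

1.89 m

Level balance: A dh/dt = 0.0341 − 0.0248 √h. Setting dh/dt = 0:
Q_in = 0.0248 √h_ss ⇒ √h_ss = 0.0341/0.0248 = 1.3750.
h_ss = 1.3750² = 1.8906 m. (Since h₀ = 1.17 m < h_ss, the level will rise toward this value.)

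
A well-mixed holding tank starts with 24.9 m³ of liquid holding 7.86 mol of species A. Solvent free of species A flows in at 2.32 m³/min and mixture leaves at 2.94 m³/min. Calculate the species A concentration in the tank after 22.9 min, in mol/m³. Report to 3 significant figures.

0.0134 mol/m³

Total volume: dV/dt = Q_in − Q_out = -0.62000 m³/min, so V(t) = 24.9 − 0.62000 t and V(22.9) = 10.702 m³.
No species A enters, so dm/dt = −Q_out · (m/V).
dm/m = −Q_out dt/(V₀ − 0.62000 t); integrating gives ln(m/m₀) = −(Q_out/(Q_in−Q_out)) ln(V/V₀).
m = m₀ (V₀/V)^(Q_out/(Q_in−Q_out)) = 7.86 × (24.9/10.702)^(-4.7419) = 0.14335 mol.
C = m/V = 0.14335/10.702 = 0.013395 mol/m³.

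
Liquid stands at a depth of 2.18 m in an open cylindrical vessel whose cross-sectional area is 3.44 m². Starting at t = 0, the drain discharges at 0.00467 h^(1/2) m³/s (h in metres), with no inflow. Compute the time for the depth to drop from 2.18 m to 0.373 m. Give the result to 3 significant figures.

1280 s

Volume balance on the tank: A dh/dt = −0.00467 √h.
∫ h^(−1/2) dh = −(0.00467/A) ∫ dt, giving 2√h = 2√h₀ − (0.00467/A) t.
t = 2A(√h₀ − √h)/0.00467 = 2·3.44·(√2.18 − √0.373)/0.00467
  = 6.8800 × (1.4765 − 0.61074) / 0.00467 = 1275.4 s.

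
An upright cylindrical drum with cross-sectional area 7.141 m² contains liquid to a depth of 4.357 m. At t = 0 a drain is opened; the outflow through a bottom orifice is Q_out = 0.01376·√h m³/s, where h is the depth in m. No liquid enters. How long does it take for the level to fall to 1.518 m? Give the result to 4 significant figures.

887.7 s

A dh/dt = −Q_out = −0.01376 √h.
This is separable: 2 d(√h)/dt = −0.01376/A, so √h = √h₀ − (0.01376/(2A)) t.
t = 2A(√h₀ − √h)/0.01376 = 2·7.141·(√4.357 − √1.518)/0.01376
  = 14.2820 × (2.08734 − 1.23207) / 0.01376 = 887.717 s.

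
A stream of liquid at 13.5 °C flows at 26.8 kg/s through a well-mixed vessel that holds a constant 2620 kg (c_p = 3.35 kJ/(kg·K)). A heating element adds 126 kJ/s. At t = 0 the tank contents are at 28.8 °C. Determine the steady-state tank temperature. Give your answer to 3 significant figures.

M c_p dT/dt = ṁ c_p (T_in − T) + Q̇.
At steady state dT/dt = 0 ⇒ T_ss = T_in + Q̇/(ṁ c_p) = 13.5 + 126/(26.8·3.35) = 14.903 °C.

14.9 °C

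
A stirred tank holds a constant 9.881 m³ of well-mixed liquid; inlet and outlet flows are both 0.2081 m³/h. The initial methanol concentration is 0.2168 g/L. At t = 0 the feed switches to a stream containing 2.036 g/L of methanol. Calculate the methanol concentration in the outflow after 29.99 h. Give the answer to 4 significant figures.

Mass balance on the solute (V constant): V dC/dt = Q(C_in − C).
So dC/dt = (C_in − C)/τ with τ = V/Q = 9.881/0.2081 = 47.4820 h.
Integrating: C(t) = C_in + (C₀ − C_in) e^(−t/τ).
C(29.99) = 2.036 + (0.2168 − 2.036)·e^(−29.99/47.4820) = 2.036 + (-1.81920)·0.531736 = 1.06867 g/L.

1.069 g/L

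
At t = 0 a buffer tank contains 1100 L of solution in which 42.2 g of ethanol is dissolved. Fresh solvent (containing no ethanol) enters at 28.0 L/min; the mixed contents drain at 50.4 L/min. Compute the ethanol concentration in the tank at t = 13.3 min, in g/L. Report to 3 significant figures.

0.0258 g/L

Total volume: dV/dt = Q_in − Q_out = -22.400 L/min, so V(t) = 1100 − 22.400 t and V(13.3) = 802.08 L.
No ethanol enters, so dm/dt = −Q_out · (m/V).
Separate: dm/m = −Q_out dt/V(t) ⇒ ln(m/m₀) = −(Q_out/(Q_in−Q_out)) ln(V/V₀).
m = m₀ (V₀/V)^(Q_out/(Q_in−Q_out)) = 42.2 × (1100/802.08)^(-2.2500) = 20.733 g.
C = m/V = 20.733/802.08 = 0.025849 g/L.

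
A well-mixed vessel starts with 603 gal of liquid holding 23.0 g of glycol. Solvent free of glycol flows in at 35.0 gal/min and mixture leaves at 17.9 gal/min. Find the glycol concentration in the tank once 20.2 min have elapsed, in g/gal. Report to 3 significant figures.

0.0151 g/gal

Let m(t) be the amount of glycol. Volume: V(t) = V₀ + (Q_in − Q_out) t = 603 + 17.100 t; V(20.2) = 948.42 gal.
Species balance (pure solvent in): dm/dt = −Q_out · m/V(t).
Separate: dm/m = −Q_out dt/V(t) ⇒ ln(m/m₀) = −(Q_out/(Q_in−Q_out)) ln(V/V₀).
m = m₀ (V₀/V)^(Q_out/(Q_in−Q_out)) = 23.0 × (603/948.42)^(1.0468) = 14.317 g.
C = m/V = 14.317/948.42 = 0.015095 g/gal.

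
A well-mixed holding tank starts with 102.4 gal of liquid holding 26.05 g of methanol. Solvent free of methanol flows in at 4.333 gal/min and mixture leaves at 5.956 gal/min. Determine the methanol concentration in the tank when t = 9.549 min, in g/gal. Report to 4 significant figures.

Let m(t) be the amount of methanol. Volume: V(t) = V₀ + (Q_in − Q_out) t = 102.4 − 1.62300 t; V(9.549) = 86.9020 gal.
No methanol enters, so dm/dt = −Q_out · (m/V).
Separate: dm/m = −Q_out dt/V(t) ⇒ ln(m/m₀) = −(Q_out/(Q_in−Q_out)) ln(V/V₀).
m = m₀ (V₀/V)^(Q_out/(Q_in−Q_out)) = 26.05 × (102.4/86.9020)^(-3.66975) = 14.2647 g.
C = m/V = 14.2647/86.9020 = 0.164147 g/gal.

0.1641 g/gal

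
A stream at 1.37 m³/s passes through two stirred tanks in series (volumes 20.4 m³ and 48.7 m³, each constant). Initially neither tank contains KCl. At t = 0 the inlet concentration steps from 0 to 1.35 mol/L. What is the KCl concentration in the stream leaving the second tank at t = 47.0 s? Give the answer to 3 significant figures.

0.772 mol/L

Species balance on tank i: dCᵢ/dt = (Cᵢ₋₁ − Cᵢ)/τᵢ with τᵢ = Vᵢ/Q.
τ₁ = 20.4/1.37 = 14.891 s; τ₂ = 48.7/1.37 = 35.547 s.
Solving the cascade with C₁(0)=C₂(0)=0 gives C₂(t) = C_in[1 − (τ₁ e^(−t/τ₁) − τ₂ e^(−t/τ₂))/(τ₁ − τ₂)].
At t = 47.0: e^(−t/τ₁) = 0.042580, e^(−t/τ₂) = 0.26655.
C₂ = 1.35·[1 − (14.891·0.042580 − 35.547·0.26655)/(-20.657)] = 1.35·0.57199 = 0.77219 mol/L.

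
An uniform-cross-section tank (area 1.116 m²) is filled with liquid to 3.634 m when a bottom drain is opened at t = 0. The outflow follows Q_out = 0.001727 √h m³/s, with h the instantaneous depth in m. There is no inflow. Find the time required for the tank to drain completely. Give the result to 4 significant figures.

2464 s

A dh/dt = −Q_out = −0.001727 √h.
Separate and integrate: 2(√h − √h₀) = −(0.001727/A) t.
Tank is empty when √h = 0: t_empty = 2A√h₀/0.001727.
t_empty = 2·1.116·√3.634/0.001727 = 2.23200·1.90631/0.001727 = 2463.74 s.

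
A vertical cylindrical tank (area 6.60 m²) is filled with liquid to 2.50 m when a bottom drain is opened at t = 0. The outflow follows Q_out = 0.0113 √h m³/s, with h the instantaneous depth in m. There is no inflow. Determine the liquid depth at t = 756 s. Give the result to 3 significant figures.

With no inflow, A dh/dt = −0.0113 √h.
This is separable: 2 d(√h)/dt = −0.0113/A, so √h = √h₀ − (0.0113/(2A)) t.
√h = √2.50 − 0.0113·756/(2·6.60) = 1.5811 − 0.64718 = 0.93396.
h = 0.93396² = 0.87228 m.

0.872 m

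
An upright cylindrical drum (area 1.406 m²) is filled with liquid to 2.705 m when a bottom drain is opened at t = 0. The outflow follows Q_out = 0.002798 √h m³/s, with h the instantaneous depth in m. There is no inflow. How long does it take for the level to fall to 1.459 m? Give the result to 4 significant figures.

439.0 s

Volume balance on the tank: A dh/dt = −0.002798 √h.
∫ h^(−1/2) dh = −(0.002798/A) ∫ dt, giving 2√h = 2√h₀ − (0.002798/A) t.
t = 2A(√h₀ − √h)/0.002798 = 2·1.406·(√2.705 − √1.459)/0.002798
  = 2.81200 × (1.64469 − 1.20789) / 0.002798 = 438.983 s.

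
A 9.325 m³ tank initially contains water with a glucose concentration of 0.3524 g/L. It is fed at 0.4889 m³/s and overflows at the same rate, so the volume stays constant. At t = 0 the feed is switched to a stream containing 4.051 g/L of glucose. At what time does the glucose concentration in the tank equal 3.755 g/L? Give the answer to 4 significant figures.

Species balance on the tank: V dC/dt = Q(C_in − C), so τ = V/Q = 19.0734 s.
C(t) = C_in + (C₀ − C_in) e^(−t/τ). Set C = 3.755 and solve for t:
e^(−t/τ) = (C − C_in)/(C₀ − C_in) = (3.755 − 4.051)/(0.3524 − 4.051) = 0.0800303
t = −τ ln(…) = 19.0734 × 2.52535 = 48.1671 s.

48.17 s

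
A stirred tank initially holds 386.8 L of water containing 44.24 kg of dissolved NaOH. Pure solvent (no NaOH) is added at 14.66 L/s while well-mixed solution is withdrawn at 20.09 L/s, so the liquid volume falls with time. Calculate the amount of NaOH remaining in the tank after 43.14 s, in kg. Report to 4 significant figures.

1.415 kg

Let m(t) be the amount of NaOH. Volume: V(t) = V₀ + (Q_in − Q_out) t = 386.8 − 5.43000 t; V(43.14) = 152.550 L.
Solute balance: dm/dt = 0 − Q_out C = −Q_out m/V(t).
dm/m = −Q_out dt/(V₀ − 5.43000 t); integrating gives ln(m/m₀) = −(Q_out/(Q_in−Q_out)) ln(V/V₀).
m = m₀ (V₀/V)^(Q_out/(Q_in−Q_out)) = 44.24 × (386.8/152.550)^(-3.69982) = 1.41518 kg.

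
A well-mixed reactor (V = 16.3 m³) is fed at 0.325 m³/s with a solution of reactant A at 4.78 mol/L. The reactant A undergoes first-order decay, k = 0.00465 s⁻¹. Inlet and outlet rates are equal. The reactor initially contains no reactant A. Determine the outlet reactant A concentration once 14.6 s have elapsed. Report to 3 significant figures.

V dC/dt = Q(C_in − C) − k V C.
This is linear with rate a = Q/V + k = 0.024589 s⁻¹.
C_ss = Q C_in/(Q + kV) = 3.8760 mol/L; C(t) = C_ss + (C₀ − C_ss) e^(−a t).
C(14.6) = 3.8760 + (-3.8760)·e^(−0.024589·14.6) = 3.8760 + (-3.8760)·0.69838 = 1.1691 mol/L.

1.17 mol/L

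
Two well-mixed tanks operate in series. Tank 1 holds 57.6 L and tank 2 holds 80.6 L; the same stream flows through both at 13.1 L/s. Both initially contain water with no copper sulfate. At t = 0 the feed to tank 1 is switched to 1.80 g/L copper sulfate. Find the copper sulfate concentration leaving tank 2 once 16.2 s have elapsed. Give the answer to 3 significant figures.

Time constants: τᵢ = Vᵢ/Q for each well-mixed tank.
τ₁ = 57.6/13.1 = 4.3969 s; τ₂ = 80.6/13.1 = 6.1527 s.
Tank 1: C₁ = C_in(1 − e^(−t/τ₁)). Tank 2 (τ₁ ≠ τ₂): C₂ = C_in[1 − (τ₁ e^(−t/τ₁) − τ₂ e^(−t/τ₂))/(τ₁ − τ₂)].
At t = 16.2: e^(−t/τ₁) = 0.025113, e^(−t/τ₂) = 0.071862.
C₂ = 1.80·[1 − (4.3969·0.025113 − 6.1527·0.071862)/(-1.7557)] = 1.80·0.81106 = 1.4599 g/L.

1.46 g/L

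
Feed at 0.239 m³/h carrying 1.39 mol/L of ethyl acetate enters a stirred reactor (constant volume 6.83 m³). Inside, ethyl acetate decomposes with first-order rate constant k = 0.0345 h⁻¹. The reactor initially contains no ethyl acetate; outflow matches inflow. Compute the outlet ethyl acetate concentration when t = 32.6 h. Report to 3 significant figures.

Species balance: V dC/dt = Q C_in − Q C − k V C.
dC/dt = (Q/V) C_in − (Q/V + k) C; effective rate a = Q/V + k = 0.034993 + 0.0345 = 0.069493 h⁻¹.
C_ss = Q C_in/(Q + kV) = 0.69993 mol/L; C(t) = C_ss + (C₀ − C_ss) e^(−a t).
C(32.6) = 0.69993 + (-0.69993)·e^(−0.069493·32.6) = 0.69993 + (-0.69993)·0.10378 = 0.62729 mol/L.

0.627 mol/L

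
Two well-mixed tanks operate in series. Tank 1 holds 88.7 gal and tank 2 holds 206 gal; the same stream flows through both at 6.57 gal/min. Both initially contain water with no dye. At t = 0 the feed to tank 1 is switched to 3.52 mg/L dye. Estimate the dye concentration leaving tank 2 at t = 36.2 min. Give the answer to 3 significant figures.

Species balance on tank i: dCᵢ/dt = (Cᵢ₋₁ − Cᵢ)/τᵢ with τᵢ = Vᵢ/Q.
τ₁ = 88.7/6.57 = 13.501 min; τ₂ = 206/6.57 = 31.355 min.
Tank 1: C₁ = C_in(1 − e^(−t/τ₁)). Tank 2 (τ₁ ≠ τ₂): C₂ = C_in[1 − (τ₁ e^(−t/τ₁) − τ₂ e^(−t/τ₂))/(τ₁ − τ₂)].
At t = 36.2: e^(−t/τ₁) = 0.068472, e^(−t/τ₂) = 0.31520.
C₂ = 3.52·[1 − (13.501·0.068472 − 31.355·0.31520)/(-17.854)] = 3.52·0.49822 = 1.7537 mg/L.

1.75 mg/L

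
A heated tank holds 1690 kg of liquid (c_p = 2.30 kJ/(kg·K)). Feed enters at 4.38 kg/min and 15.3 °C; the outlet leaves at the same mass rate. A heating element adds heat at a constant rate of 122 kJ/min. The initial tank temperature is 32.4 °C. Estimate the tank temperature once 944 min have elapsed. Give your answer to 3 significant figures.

First-law balance (no shaft work): M c_p dT/dt = ṁ c_p (T_in − T) + 122.
τ = M/ṁ = 385.84 min; T_ss = T_in + Q̇/(ṁ c_p) = 15.3 + 122/(4.38·2.30) = 27.410 °C.
Solution: T(t) = T_ss + (T₀ − T_ss) e^(−t/τ).
T(944) = 27.410 + (4.9896)·e^(−944/385.84) = 27.410 + (4.9896)·0.086589 = 27.842 °C.

27.8 °C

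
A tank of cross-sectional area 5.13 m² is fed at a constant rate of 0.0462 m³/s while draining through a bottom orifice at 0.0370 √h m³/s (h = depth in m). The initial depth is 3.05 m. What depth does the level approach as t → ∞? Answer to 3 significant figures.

Unsteady balance on liquid volume: A dh/dt = Q_in − 0.0370 √h. At steady state dh/dt = 0:
Q_in = 0.0370 √h_ss ⇒ √h_ss = 0.0462/0.0370 = 1.2486.
h_ss = 1.2486² = 1.5591 m. (Since h₀ = 3.05 m > h_ss, the level will fall toward this value.)

1.56 m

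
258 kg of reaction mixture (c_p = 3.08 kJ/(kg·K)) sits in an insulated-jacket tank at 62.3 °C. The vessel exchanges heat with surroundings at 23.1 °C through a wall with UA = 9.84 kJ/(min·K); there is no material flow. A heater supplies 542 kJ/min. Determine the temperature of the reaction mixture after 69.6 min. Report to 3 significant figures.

71.5 °C

M c_p dT/dt = −UA(T − T_amb) + Q̇.
dT/dt = (T_ss − T)/τ with T_ss = T_amb + Q̇/UA = 23.1 + 542/9.84 = 78.181 °C, τ = M c_p/UA = 258·3.08/9.84 = 80.756 min.
T approaches T_ss exponentially: T(t) = T_ss + (T₀ − T_ss) e^(−t/τ).
T(69.6) = 78.181 + (-15.881)·0.42238 = 71.473 °C.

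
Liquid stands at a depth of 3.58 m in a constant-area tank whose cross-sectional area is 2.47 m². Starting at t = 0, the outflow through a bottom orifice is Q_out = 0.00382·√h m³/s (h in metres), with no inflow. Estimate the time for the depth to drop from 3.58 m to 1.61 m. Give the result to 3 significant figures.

With no inflow, A dh/dt = −0.00382 √h.
∫ h^(−1/2) dh = −(0.00382/A) ∫ dt, giving 2√h = 2√h₀ − (0.00382/A) t.
t = 2A(√h₀ − √h)/0.00382 = 2·2.47·(√3.58 − √1.61)/0.00382
  = 4.9400 × (1.8921 − 1.2689) / 0.00382 = 805.96 s.

806 s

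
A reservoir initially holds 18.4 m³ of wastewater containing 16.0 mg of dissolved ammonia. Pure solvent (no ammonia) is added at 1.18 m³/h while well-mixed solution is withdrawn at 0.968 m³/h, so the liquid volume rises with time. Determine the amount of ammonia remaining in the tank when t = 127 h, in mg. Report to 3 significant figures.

0.261 mg

Total volume: dV/dt = Q_in − Q_out = 0.21200 m³/h, so V(t) = 18.4 + 0.21200 t and V(127) = 45.324 m³.
No ammonia enters, so dm/dt = −Q_out · (m/V).
dm/m = −Q_out dt/(V₀ + 0.21200 t); integrating gives ln(m/m₀) = −(Q_out/(Q_in−Q_out)) ln(V/V₀).
m = m₀ (V₀/V)^(Q_out/(Q_in−Q_out)) = 16.0 × (18.4/45.324)^(4.5660) = 0.26090 mg.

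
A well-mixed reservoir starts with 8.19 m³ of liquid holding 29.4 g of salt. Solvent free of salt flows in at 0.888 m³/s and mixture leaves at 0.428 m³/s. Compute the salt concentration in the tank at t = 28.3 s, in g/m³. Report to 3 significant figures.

Total volume: dV/dt = Q_in − Q_out = 0.46000 m³/s, so V(t) = 8.19 + 0.46000 t and V(28.3) = 21.208 m³.
Solute balance: dm/dt = 0 − Q_out C = −Q_out m/V(t).
dm/m = −Q_out dt/(V₀ + 0.46000 t); integrating gives ln(m/m₀) = −(Q_out/(Q_in−Q_out)) ln(V/V₀).
m = m₀ (V₀/V)^(Q_out/(Q_in−Q_out)) = 29.4 × (8.19/21.208)^(0.93043) = 12.130 g.
C = m/V = 12.130/21.208 = 0.57198 g/m³.

0.572 g/m³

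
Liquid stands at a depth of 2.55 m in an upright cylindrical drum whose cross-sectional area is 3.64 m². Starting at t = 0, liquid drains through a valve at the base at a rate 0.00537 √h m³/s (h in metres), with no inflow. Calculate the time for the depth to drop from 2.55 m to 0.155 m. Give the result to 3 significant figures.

Volume balance on the tank: A dh/dt = −0.00537 √h.
Separate and integrate: 2(√h − √h₀) = −(0.00537/A) t.
t = 2A(√h₀ − √h)/0.00537 = 2·3.64·(√2.55 − √0.155)/0.00537
  = 7.2800 × (1.5969 − 0.39370) / 0.00537 = 1631.1 s.

1630 s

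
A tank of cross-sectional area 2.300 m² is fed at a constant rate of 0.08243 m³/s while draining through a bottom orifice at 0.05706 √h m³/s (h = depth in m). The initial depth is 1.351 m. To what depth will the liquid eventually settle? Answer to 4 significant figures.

Unsteady balance on liquid volume: A dh/dt = Q_in − 0.05706 √h. At steady state dh/dt = 0:
Q_in = 0.05706 √h_ss ⇒ √h_ss = 0.08243/0.05706 = 1.44462.
h_ss = 1.44462² = 2.08693 m. (Since h₀ = 1.351 m < h_ss, the level will rise toward this value.)

2.087 m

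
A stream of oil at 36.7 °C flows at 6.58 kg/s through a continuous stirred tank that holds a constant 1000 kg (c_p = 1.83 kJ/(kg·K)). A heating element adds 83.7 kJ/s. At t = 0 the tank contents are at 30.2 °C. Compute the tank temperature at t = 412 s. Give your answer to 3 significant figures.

42.8 °C

M c_p dT/dt = ṁ c_p (T_in − T) + Q̇.
Rearrange: dT/dt = (T_ss − T)/τ with τ = M/ṁ = 151.98 s and T_ss = T_in + Q̇/(ṁ c_p) = 43.651 °C.
Integrating: T(t) = T_ss + (T₀ − T_ss) e^(−t/τ).
T(412) = 43.651 + (-13.451)·e^(−412/151.98) = 43.651 + (-13.451)·0.066473 = 42.757 °C.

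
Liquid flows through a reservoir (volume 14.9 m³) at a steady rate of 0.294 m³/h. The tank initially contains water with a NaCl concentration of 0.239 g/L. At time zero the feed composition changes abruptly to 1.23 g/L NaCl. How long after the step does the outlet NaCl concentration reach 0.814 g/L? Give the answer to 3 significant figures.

Species balance on the tank: V dC/dt = Q(C_in − C), so τ = V/Q = 50.680 h.
C(t) = C_in + (C₀ − C_in) e^(−t/τ). Set C = 0.814 and solve for t:
e^(−t/τ) = (C − C_in)/(C₀ − C_in) = (0.814 − 1.23)/(0.239 − 1.23) = 0.41978
t = −τ ln(…) = 50.680 × 0.86803 = 43.992 h.

44.0 h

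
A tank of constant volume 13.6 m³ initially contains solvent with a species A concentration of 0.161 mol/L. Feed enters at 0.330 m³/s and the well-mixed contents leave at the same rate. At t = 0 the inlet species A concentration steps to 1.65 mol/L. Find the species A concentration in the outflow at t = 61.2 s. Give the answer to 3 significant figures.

1.31 mol/L

Unsteady species balance (constant V, well mixed): V dC/dt = Q(C_in − C).
So dC/dt = (C_in − C)/τ with τ = V/Q = 13.6/0.330 = 41.212 s.
C approaches C_in exponentially: C(t) = C_in + (C₀ − C_in) e^(−t/τ).
C(61.2) = 1.65 + (0.161 − 1.65)·e^(−61.2/41.212) = 1.65 + (-1.4890)·0.22650 = 1.3127 mol/L.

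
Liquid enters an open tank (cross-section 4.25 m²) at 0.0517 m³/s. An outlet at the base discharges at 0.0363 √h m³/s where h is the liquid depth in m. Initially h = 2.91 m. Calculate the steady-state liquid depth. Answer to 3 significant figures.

Volume balance on the tank: A dh/dt = Q_in − 0.0363 √h. At steady state dh/dt = 0:
Q_in = 0.0363 √h_ss ⇒ √h_ss = 0.0517/0.0363 = 1.4242.
h_ss = 1.4242² = 2.0285 m. (Since h₀ = 2.91 m > h_ss, the level will fall toward this value.)

2.03 m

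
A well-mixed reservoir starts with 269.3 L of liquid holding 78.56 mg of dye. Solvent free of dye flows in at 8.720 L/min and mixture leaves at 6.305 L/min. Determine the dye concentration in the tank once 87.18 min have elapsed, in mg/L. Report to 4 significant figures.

0.03624 mg/L

Let m(t) be the amount of dye. Volume: V(t) = V₀ + (Q_in − Q_out) t = 269.3 + 2.41500 t; V(87.18) = 479.840 L.
No dye enters, so dm/dt = −Q_out · (m/V).
Separate: dm/m = −Q_out dt/V(t) ⇒ ln(m/m₀) = −(Q_out/(Q_in−Q_out)) ln(V/V₀).
m = m₀ (V₀/V)^(Q_out/(Q_in−Q_out)) = 78.56 × (269.3/479.840)^(2.61077) = 17.3886 mg.
C = m/V = 17.3886/479.840 = 0.0362384 mg/L.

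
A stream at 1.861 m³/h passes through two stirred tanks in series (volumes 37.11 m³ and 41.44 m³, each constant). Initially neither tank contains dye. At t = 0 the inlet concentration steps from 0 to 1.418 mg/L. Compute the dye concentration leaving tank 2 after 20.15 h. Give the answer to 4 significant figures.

0.3516 mg/L

Time constants: τᵢ = Vᵢ/Q for each well-mixed tank.
τ₁ = 37.11/1.861 = 19.9409 h; τ₂ = 41.44/1.861 = 22.2676 h.
Solving the cascade with C₁(0)=C₂(0)=0 gives C₂(t) = C_in[1 − (τ₁ e^(−t/τ₁) − τ₂ e^(−t/τ₂))/(τ₁ − τ₂)].
At t = 20.15: e^(−t/τ₁) = 0.364042, e^(−t/τ₂) = 0.404581.
C₂ = 1.418·[1 − (19.9409·0.364042 − 22.2676·0.404581)/(-2.32671)] = 1.418·0.247977 = 0.351631 mg/L.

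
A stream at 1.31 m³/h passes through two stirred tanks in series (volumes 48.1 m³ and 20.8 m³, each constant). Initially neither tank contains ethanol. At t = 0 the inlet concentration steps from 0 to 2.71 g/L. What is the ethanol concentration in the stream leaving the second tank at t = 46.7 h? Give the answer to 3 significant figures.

1.48 g/L

Time constants: τᵢ = Vᵢ/Q for each well-mixed tank.
τ₁ = 48.1/1.31 = 36.718 h; τ₂ = 20.8/1.31 = 15.878 h.
Tank 1: C₁ = C_in(1 − e^(−t/τ₁)). Tank 2 (τ₁ ≠ τ₂): C₂ = C_in[1 − (τ₁ e^(−t/τ₁) − τ₂ e^(−t/τ₂))/(τ₁ − τ₂)].
At t = 46.7: e^(−t/τ₁) = 0.28031, e^(−t/τ₂) = 0.052802.
C₂ = 2.71·[1 − (36.718·0.28031 − 15.878·0.052802)/(20.840)] = 2.71·0.54636 = 1.4806 g/L.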